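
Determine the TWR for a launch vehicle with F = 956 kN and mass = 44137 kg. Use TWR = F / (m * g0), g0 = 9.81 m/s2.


TWR = 956000 / (44137 * 9.81) = 2.21

2.21


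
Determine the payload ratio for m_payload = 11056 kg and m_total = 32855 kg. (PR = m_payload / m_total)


PR = 11056 / 32855 = 0.3365

0.3365


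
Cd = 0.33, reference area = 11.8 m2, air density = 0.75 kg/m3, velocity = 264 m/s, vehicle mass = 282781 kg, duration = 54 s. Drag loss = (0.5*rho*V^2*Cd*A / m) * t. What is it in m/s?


D = 0.5 * 0.75 * 264^2 * 0.33 * 11.8 = 101773.58 N
a = 101773.58 / 282781 = 0.3599 m/s2
dV = 0.3599 * 54 = 19.4 m/s

19.4 m/s


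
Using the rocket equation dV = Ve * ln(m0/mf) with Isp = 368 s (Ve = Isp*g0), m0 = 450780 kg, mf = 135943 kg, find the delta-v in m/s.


Ve = 368 * 9.81 = 3610.08 m/s
dV = 3610.08 * ln(450780/135943) = 4328 m/s

4328 m/s


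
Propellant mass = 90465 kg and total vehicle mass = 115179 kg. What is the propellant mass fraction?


PMF = 90465 / 115179 = 0.785

0.785


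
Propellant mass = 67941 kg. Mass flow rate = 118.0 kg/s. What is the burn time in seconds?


tb = 67941 / 118.0 = 575.8 s

575.8 s


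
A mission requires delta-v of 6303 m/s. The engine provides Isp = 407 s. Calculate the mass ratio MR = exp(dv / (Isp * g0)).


Ve = 407 * 9.81 = 3992.67 m/s
MR = exp(6303 / 3992.67) = 4.848

4.848


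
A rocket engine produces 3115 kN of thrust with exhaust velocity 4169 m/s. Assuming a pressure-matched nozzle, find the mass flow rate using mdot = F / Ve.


mdot = F / Ve = 3115000 / 4169 = 747.2 kg/s

747.2 kg/s


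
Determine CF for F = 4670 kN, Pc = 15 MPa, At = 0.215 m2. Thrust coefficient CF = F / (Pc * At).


CF = 4670000 / (15e6 * 0.215) = 1.45

1.45


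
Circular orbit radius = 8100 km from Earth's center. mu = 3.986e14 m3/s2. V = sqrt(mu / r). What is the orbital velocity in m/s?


V = sqrt(3.986e14 / 8100000) = 7015 m/s

7015 m/s


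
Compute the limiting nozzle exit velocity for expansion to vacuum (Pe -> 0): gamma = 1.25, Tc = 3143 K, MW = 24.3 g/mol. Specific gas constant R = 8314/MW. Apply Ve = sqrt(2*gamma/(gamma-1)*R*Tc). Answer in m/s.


R = 8314 / 24.3 = 342.14 J/(kg.K)
Ve = sqrt(2 * 1.25 / (1.25 - 1) * 342.14 * 3143) = 3279 m/s

3279 m/s


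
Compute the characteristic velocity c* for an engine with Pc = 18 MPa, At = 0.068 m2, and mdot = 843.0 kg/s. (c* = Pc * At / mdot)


c* = 18e6 * 0.068 / 843.0 = 1452 m/s

1452 m/s


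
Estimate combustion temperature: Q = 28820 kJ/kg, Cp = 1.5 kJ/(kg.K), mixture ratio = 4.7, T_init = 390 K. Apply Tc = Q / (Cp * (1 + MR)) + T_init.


Tc = 28820 / (1.5 * (1 + 4.7)) + 390 = 3761 K

3761 K


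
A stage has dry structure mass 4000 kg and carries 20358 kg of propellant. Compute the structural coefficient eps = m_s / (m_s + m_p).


eps = 4000 / (4000 + 20358) = 0.1642

0.1642


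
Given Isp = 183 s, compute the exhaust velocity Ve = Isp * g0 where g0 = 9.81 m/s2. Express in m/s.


Ve = Isp * g0 = 183 * 9.81 = 1795.2 m/s

1795.2 m/s


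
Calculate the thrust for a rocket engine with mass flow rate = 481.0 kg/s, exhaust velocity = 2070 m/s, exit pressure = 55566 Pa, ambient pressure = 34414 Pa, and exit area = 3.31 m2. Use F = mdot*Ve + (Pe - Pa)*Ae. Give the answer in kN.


F = 481.0 * 2070 + (55566 - 34414) * 3.31 = 1.0657e+06 N = 1065.7 kN

1065.7 kN


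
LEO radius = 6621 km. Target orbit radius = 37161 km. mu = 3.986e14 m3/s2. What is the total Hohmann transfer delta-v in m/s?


V1 = sqrt(mu/r1) = 7759.02 m/s
dV1 = V1*(sqrt(2*r2/(r1+r2)) - 1) = 2350.2 m/s
V2 = sqrt(mu/r2) = 3275.1 m/s
dV2 = V2*(1 - sqrt(2*r1/(r1+r2))) = 1473.94 m/s
Total dV = 3824 m/s

3824 m/s


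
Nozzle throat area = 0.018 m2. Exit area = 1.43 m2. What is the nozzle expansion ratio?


AR = 1.43 / 0.018 = 79.4

79.4


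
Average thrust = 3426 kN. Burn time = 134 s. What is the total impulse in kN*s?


It = 3426 * 134 = 459084 kN*s

459084 kN*s


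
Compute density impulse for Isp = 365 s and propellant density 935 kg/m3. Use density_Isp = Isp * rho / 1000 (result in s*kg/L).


rho*Isp = 365 * 935 / 1000 = 341 s*kg/L

341 s*kg/L


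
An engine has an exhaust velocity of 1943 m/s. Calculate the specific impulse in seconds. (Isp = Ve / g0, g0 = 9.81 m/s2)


Isp = Ve / g0 = 1943 / 9.81 = 198.1 s

198.1 s


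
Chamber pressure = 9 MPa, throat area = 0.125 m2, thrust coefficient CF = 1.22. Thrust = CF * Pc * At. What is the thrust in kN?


F = 1.22 * 9e6 * 0.125 = 1.3725e+06 N = 1372.5 kN

1372.5 kN


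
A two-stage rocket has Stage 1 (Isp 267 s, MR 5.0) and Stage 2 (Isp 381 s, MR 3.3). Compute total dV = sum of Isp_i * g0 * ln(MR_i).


dV1 = 267 * 9.81 * ln(5.0) = 4215.6 m/s
dV2 = 381 * 9.81 * ln(3.3) = 4462.4 m/s
Total dV = 4215.6 + 4462.4 = 8678.0 m/s ~ 8678 m/s

8678 m/s


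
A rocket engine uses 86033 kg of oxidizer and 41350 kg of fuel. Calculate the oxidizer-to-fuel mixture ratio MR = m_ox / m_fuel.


MR = 86033 / 41350 = 2.08

2.08


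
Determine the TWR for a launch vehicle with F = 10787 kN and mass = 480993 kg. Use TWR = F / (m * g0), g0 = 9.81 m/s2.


TWR = 10787000 / (480993 * 9.81) = 2.29

2.29


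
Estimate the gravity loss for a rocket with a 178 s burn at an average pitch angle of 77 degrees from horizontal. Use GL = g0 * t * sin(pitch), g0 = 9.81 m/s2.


GL = 9.81 * 178 * sin(77 deg) = 1701 m/s

1701 m/s


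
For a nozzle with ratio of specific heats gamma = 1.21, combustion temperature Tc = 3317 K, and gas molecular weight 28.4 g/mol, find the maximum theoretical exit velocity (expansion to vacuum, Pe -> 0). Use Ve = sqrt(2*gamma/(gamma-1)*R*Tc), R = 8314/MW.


R = 8314 / 28.4 = 292.75 J/(kg.K)
Ve = sqrt(2 * 1.21 / (1.21 - 1) * 292.75 * 3317) = 3345 m/s

3345 m/s


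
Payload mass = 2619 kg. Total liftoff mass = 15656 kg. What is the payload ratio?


PR = 2619 / 15656 = 0.1673

0.1673


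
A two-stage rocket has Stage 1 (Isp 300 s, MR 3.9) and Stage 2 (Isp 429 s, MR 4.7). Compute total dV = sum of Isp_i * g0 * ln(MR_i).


dV1 = 300 * 9.81 * ln(3.9) = 4005.4 m/s
dV2 = 429 * 9.81 * ln(4.7) = 6512.9 m/s
Total dV = 4005.4 + 6512.9 = 10518.3 m/s ~ 10518 m/s

10518 m/s


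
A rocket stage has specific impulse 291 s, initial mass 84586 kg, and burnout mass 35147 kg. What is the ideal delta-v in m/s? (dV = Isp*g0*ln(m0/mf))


Ve = 291 * 9.81 = 2854.71 m/s
dV = 2854.71 * ln(84586/35147) = 2507 m/s

2507 m/s


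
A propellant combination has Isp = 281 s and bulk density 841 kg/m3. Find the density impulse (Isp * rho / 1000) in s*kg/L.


rho*Isp = 281 * 841 / 1000 = 236 s*kg/L

236 s*kg/L


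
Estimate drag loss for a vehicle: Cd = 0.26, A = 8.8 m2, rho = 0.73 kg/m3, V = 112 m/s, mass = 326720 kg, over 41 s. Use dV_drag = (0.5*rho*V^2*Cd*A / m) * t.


D = 0.5 * 0.73 * 112^2 * 0.26 * 8.8 = 10475.75 N
a = 10475.75 / 326720 = 0.0321 m/s2
dV = 0.0321 * 41 = 1.3 m/s

1.3 m/s


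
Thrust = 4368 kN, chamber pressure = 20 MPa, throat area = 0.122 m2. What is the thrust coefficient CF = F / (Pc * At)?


CF = 4368000 / (20e6 * 0.122) = 1.79

1.79


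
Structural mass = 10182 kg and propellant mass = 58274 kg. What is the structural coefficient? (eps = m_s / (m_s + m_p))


eps = 10182 / (10182 + 58274) = 0.1487

0.1487


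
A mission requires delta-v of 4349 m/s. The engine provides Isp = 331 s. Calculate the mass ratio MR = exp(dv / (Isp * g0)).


Ve = 331 * 9.81 = 3247.11 m/s
MR = exp(4349 / 3247.11) = 3.817

3.817


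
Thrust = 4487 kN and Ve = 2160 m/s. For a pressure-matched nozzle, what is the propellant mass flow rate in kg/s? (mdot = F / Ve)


mdot = F / Ve = 4487000 / 2160 = 2077.3 kg/s

2077.3 kg/s


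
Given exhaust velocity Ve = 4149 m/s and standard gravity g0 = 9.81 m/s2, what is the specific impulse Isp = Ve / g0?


Isp = Ve / g0 = 4149 / 9.81 = 422.9 s

422.9 s


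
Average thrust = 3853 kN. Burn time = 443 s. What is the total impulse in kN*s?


It = 3853 * 443 = 1706879 kN*s

1706879 kN*s


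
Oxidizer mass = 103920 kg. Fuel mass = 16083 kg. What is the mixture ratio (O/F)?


MR = 103920 / 16083 = 6.46

6.46


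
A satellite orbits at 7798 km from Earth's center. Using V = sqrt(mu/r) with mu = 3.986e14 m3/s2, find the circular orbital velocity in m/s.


V = sqrt(3.986e14 / 7798000) = 7150 m/s

7150 m/s


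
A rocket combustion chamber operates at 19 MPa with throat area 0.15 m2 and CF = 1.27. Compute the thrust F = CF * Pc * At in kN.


F = 1.27 * 19e6 * 0.15 = 3.6195e+06 N = 3619.5 kN

3619.5 kN


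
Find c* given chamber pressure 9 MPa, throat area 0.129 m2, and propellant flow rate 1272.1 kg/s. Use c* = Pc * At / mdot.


c* = 9e6 * 0.129 / 1272.1 = 913 m/s

913 m/s


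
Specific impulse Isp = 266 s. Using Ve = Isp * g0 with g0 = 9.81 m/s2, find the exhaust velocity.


Ve = Isp * g0 = 266 * 9.81 = 2609.5 m/s

2609.5 m/s


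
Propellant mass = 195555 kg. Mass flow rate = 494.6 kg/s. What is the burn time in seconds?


tb = 195555 / 494.6 = 395.4 s

395.4 s


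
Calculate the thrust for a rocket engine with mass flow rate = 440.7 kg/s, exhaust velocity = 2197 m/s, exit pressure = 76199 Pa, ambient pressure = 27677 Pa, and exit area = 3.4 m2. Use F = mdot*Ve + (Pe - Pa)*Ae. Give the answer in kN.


F = 440.7 * 2197 + (76199 - 27677) * 3.4 = 1.1332e+06 N = 1133.2 kN

1133.2 kN


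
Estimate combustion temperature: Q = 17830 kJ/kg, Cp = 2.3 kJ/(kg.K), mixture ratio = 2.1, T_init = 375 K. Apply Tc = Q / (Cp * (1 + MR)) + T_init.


Tc = 17830 / (2.3 * (1 + 2.1)) + 375 = 2876 K

2876 K


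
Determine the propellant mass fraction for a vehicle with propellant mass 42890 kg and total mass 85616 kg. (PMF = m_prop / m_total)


PMF = 42890 / 85616 = 0.501

0.501


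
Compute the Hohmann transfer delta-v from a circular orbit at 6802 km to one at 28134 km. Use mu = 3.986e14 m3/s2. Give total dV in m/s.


V1 = sqrt(mu/r1) = 7655.09 m/s
dV1 = V1*(sqrt(2*r2/(r1+r2)) - 1) = 2059.95 m/s
V2 = sqrt(mu/r2) = 3764.03 m/s
dV2 = V2*(1 - sqrt(2*r1/(r1+r2))) = 1415.21 m/s
Total dV = 3475 m/s

3475 m/s


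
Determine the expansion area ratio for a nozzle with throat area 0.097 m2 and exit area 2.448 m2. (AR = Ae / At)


AR = 2.448 / 0.097 = 25.2

25.2


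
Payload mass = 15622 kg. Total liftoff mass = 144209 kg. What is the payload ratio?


PR = 15622 / 144209 = 0.1083

0.1083


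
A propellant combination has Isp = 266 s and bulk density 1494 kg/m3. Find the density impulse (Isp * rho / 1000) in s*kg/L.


rho*Isp = 266 * 1494 / 1000 = 397 s*kg/L

397 s*kg/L


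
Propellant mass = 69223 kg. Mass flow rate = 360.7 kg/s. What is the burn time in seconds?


tb = 69223 / 360.7 = 191.9 s

191.9 s


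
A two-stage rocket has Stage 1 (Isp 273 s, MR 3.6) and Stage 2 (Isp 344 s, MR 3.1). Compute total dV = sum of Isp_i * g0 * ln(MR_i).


dV1 = 273 * 9.81 * ln(3.6) = 3430.5 m/s
dV2 = 344 * 9.81 * ln(3.1) = 3818.1 m/s
Total dV = 3430.5 + 3818.1 = 7248.6 m/s ~ 7249 m/s

7249 m/s


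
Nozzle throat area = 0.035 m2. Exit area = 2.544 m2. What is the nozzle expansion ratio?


AR = 2.544 / 0.035 = 72.7

72.7


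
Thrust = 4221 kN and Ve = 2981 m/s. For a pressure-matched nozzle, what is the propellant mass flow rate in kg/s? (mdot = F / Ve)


mdot = F / Ve = 4221000 / 2981 = 1416.0 kg/s

1416.0 kg/s


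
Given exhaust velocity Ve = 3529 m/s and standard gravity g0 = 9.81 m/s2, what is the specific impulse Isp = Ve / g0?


Isp = Ve / g0 = 3529 / 9.81 = 359.7 s

359.7 s


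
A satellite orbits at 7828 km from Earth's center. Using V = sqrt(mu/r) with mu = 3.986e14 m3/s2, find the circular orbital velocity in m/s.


V = sqrt(3.986e14 / 7828000) = 7136 m/s

7136 m/s


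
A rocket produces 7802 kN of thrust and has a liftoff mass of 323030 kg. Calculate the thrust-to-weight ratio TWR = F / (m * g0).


TWR = 7802000 / (323030 * 9.81) = 2.46

2.46


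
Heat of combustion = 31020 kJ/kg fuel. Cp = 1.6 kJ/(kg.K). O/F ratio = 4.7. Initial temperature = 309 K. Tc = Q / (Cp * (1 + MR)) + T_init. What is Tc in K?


Tc = 31020 / (1.6 * (1 + 4.7)) + 309 = 3710 K

3710 K


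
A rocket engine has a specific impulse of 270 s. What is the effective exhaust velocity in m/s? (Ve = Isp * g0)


Ve = Isp * g0 = 270 * 9.81 = 2648.7 m/s

2648.7 m/s


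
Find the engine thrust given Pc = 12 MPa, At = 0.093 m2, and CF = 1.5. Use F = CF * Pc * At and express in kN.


F = 1.5 * 12e6 * 0.093 = 1.6740e+06 N = 1674.0 kN

1674.0 kN


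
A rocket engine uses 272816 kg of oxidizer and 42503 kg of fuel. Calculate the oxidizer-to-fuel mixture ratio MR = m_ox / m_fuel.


MR = 272816 / 42503 = 6.42

6.42


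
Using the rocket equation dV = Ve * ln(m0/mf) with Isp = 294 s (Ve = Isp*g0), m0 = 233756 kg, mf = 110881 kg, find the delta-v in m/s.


Ve = 294 * 9.81 = 2884.14 m/s
dV = 2884.14 * ln(233756/110881) = 2151 m/s

2151 m/s


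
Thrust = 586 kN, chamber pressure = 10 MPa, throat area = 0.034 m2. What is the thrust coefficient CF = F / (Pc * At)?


CF = 586000 / (10e6 * 0.034) = 1.72

1.72


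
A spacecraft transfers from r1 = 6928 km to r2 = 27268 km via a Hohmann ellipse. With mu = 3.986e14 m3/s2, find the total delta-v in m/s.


V1 = sqrt(mu/r1) = 7585.16 m/s
dV1 = V1*(sqrt(2*r2/(r1+r2)) - 1) = 1993.81 m/s
V2 = sqrt(mu/r2) = 3823.33 m/s
dV2 = V2*(1 - sqrt(2*r1/(r1+r2))) = 1389.6 m/s
Total dV = 3383 m/s

3383 m/s


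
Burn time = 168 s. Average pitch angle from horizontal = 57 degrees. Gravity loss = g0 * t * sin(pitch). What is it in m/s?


GL = 9.81 * 168 * sin(57 deg) = 1382 m/s

1382 m/s


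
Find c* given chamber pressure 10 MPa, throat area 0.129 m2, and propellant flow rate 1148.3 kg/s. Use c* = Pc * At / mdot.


c* = 10e6 * 0.129 / 1148.3 = 1123 m/s

1123 m/s


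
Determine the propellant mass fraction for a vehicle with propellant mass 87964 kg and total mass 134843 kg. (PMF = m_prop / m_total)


PMF = 87964 / 134843 = 0.652

0.652


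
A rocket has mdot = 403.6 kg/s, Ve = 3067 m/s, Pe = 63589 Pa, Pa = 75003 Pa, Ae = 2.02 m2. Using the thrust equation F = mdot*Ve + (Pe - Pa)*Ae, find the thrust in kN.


F = 403.6 * 3067 + (63589 - 75003) * 2.02 = 1.2148e+06 N = 1214.8 kN

1214.8 kN


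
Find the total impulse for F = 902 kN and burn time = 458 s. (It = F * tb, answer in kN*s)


It = 902 * 458 = 413116 kN*s

413116 kN*s


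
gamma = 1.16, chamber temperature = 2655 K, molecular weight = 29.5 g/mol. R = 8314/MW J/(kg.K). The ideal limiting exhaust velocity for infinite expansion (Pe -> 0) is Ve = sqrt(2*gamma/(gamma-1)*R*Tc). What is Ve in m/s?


R = 8314 / 29.5 = 281.83 J/(kg.K)
Ve = sqrt(2 * 1.16 / (1.16 - 1) * 281.83 * 2655) = 3294 m/s

3294 m/s


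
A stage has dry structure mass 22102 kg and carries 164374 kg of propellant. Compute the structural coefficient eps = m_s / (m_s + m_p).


eps = 22102 / (22102 + 164374) = 0.1185

0.1185


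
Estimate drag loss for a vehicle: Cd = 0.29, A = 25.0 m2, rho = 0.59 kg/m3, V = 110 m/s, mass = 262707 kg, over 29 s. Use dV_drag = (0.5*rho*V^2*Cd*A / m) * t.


D = 0.5 * 0.59 * 110^2 * 0.29 * 25.0 = 25878.88 N
a = 25878.88 / 262707 = 0.0985 m/s2
dV = 0.0985 * 29 = 2.9 m/s

2.9 m/s


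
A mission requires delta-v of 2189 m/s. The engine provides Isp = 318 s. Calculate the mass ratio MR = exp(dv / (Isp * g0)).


Ve = 318 * 9.81 = 3119.58 m/s
MR = exp(2189 / 3119.58) = 2.017

2.017


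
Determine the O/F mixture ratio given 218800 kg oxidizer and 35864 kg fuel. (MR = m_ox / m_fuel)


MR = 218800 / 35864 = 6.1

6.1


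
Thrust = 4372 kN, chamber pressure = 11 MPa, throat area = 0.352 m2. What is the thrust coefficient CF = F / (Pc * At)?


CF = 4372000 / (11e6 * 0.352) = 1.13

1.13


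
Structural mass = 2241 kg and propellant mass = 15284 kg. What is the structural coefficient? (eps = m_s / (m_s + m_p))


eps = 2241 / (2241 + 15284) = 0.1279

0.1279


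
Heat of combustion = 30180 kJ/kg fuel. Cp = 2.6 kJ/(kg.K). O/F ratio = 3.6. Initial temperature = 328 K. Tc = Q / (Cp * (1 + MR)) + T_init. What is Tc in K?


Tc = 30180 / (2.6 * (1 + 3.6)) + 328 = 2851 K

2851 K


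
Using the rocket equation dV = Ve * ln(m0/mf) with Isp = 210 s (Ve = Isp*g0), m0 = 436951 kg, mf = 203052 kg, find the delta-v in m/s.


Ve = 210 * 9.81 = 2060.1 m/s
dV = 2060.1 * ln(436951/203052) = 1579 m/s

1579 m/s


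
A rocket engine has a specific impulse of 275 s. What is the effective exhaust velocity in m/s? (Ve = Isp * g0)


Ve = Isp * g0 = 275 * 9.81 = 2697.8 m/s

2697.8 m/s


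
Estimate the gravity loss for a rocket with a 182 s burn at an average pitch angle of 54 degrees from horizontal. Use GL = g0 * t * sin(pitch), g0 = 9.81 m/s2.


GL = 9.81 * 182 * sin(54 deg) = 1444 m/s

1444 m/s


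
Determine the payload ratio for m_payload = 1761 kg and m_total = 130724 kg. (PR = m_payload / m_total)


PR = 1761 / 130724 = 0.0135

0.0135


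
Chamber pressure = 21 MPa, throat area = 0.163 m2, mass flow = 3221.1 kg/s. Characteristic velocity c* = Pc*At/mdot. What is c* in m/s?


c* = 21e6 * 0.163 / 3221.1 = 1063 m/s

1063 m/s


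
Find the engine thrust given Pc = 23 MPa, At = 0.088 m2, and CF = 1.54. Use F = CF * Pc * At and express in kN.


F = 1.54 * 23e6 * 0.088 = 3.1170e+06 N = 3117.0 kN

3117.0 kN


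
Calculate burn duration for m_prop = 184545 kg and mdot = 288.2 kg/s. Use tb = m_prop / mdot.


tb = 184545 / 288.2 = 640.3 s

640.3 s


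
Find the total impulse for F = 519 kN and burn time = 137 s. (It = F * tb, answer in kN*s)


It = 519 * 137 = 71103 kN*s

71103 kN*s


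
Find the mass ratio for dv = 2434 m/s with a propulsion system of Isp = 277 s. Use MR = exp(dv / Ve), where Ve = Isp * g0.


Ve = 277 * 9.81 = 2717.37 m/s
MR = exp(2434 / 2717.37) = 2.449

2.449


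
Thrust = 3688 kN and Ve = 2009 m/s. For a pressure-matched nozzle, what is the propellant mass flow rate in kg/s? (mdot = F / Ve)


mdot = F / Ve = 3688000 / 2009 = 1835.7 kg/s

1835.7 kg/s


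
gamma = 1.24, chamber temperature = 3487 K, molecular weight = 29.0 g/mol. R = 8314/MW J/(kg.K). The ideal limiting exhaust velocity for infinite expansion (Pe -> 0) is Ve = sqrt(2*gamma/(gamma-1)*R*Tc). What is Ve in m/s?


R = 8314 / 29.0 = 286.69 J/(kg.K)
Ve = sqrt(2 * 1.24 / (1.24 - 1) * 286.69 * 3487) = 3214 m/s

3214 m/s


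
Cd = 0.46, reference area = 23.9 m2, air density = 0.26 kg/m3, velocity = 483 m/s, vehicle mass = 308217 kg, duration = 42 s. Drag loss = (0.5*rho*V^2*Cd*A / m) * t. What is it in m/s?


D = 0.5 * 0.26 * 483^2 * 0.46 * 23.9 = 333421.3 N
a = 333421.3 / 308217 = 1.0818 m/s2
dV = 1.0818 * 42 = 45.4 m/s

45.4 m/s


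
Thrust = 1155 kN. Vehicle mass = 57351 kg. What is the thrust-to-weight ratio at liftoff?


TWR = 1155000 / (57351 * 9.81) = 2.05

2.05


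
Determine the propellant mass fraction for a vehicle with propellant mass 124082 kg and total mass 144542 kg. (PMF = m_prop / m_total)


PMF = 124082 / 144542 = 0.858

0.858


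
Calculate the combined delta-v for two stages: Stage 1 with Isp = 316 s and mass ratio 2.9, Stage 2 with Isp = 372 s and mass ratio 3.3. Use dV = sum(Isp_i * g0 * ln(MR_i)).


dV1 = 316 * 9.81 * ln(2.9) = 3300.6 m/s
dV2 = 372 * 9.81 * ln(3.3) = 4357.0 m/s
Total dV = 3300.6 + 4357.0 = 7657.6 m/s ~ 7658 m/s

7658 m/s


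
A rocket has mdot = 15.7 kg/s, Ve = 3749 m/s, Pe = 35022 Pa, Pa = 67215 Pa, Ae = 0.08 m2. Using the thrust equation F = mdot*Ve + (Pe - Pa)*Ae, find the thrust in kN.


F = 15.7 * 3749 + (35022 - 67215) * 0.08 = 56284.0 N = 56.3 kN

56.3 kN


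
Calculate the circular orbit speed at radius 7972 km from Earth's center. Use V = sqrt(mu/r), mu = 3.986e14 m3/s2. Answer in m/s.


V = sqrt(3.986e14 / 7972000) = 7071 m/s

7071 m/s


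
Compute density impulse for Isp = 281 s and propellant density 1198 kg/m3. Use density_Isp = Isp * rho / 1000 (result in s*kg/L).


rho*Isp = 281 * 1198 / 1000 = 337 s*kg/L

337 s*kg/L


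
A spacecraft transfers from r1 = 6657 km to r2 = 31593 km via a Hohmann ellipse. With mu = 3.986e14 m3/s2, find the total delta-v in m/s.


V1 = sqrt(mu/r1) = 7738.01 m/s
dV1 = V1*(sqrt(2*r2/(r1+r2)) - 1) = 2207.43 m/s
V2 = sqrt(mu/r2) = 3552.0 m/s
dV2 = V2*(1 - sqrt(2*r1/(r1+r2))) = 1456.39 m/s
Total dV = 3664 m/s

3664 m/s


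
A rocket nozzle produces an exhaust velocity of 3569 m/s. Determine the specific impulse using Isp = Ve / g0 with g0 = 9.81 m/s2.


Isp = Ve / g0 = 3569 / 9.81 = 363.8 s

363.8 s


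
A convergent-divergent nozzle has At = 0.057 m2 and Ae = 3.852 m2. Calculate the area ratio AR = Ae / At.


AR = 3.852 / 0.057 = 67.6

67.6


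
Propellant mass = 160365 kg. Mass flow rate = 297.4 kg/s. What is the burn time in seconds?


tb = 160365 / 297.4 = 539.2 s

539.2 s


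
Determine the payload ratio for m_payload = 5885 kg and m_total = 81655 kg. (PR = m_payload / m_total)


PR = 5885 / 81655 = 0.0721

0.0721


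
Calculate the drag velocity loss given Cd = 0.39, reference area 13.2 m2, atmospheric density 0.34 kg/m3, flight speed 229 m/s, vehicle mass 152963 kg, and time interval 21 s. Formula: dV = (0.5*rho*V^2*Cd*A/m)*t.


D = 0.5 * 0.34 * 229^2 * 0.39 * 13.2 = 45894.27 N
a = 45894.27 / 152963 = 0.3 m/s2
dV = 0.3 * 21 = 6.3 m/s

6.3 m/s


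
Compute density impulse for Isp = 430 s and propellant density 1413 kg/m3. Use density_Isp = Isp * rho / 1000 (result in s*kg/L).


rho*Isp = 430 * 1413 / 1000 = 608 s*kg/L

608 s*kg/L


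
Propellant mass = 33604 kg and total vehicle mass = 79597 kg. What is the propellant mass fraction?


PMF = 33604 / 79597 = 0.422

0.422


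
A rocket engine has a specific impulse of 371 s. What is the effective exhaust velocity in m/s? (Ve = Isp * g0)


Ve = Isp * g0 = 371 * 9.81 = 3639.5 m/s

3639.5 m/s


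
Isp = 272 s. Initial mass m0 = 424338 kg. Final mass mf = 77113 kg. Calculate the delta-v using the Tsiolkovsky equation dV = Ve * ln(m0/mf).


Ve = 272 * 9.81 = 2668.32 m/s
dV = 2668.32 * ln(424338/77113) = 4550 m/s

4550 m/s


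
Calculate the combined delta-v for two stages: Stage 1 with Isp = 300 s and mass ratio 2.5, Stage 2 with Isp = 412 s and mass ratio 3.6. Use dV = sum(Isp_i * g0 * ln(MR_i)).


dV1 = 300 * 9.81 * ln(2.5) = 2696.6 m/s
dV2 = 412 * 9.81 * ln(3.6) = 5177.2 m/s
Total dV = 2696.6 + 5177.2 = 7873.8 m/s ~ 7874 m/s

7874 m/s


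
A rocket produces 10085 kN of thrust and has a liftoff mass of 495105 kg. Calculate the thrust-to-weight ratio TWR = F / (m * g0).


TWR = 10085000 / (495105 * 9.81) = 2.08

2.08


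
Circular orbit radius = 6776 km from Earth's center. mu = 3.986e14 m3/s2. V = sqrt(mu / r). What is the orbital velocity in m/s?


V = sqrt(3.986e14 / 6776000) = 7670 m/s

7670 m/s


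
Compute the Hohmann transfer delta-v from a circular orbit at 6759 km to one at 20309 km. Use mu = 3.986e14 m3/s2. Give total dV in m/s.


V1 = sqrt(mu/r1) = 7679.4 m/s
dV1 = V1*(sqrt(2*r2/(r1+r2)) - 1) = 1727.76 m/s
V2 = sqrt(mu/r2) = 4430.21 m/s
dV2 = V2*(1 - sqrt(2*r1/(r1+r2))) = 1299.43 m/s
Total dV = 3027 m/s

3027 m/s


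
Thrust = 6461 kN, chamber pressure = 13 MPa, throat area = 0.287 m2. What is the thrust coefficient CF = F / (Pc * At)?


CF = 6461000 / (13e6 * 0.287) = 1.73

1.73


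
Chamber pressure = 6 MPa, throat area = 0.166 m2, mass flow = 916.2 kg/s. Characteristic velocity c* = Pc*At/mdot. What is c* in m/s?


c* = 6e6 * 0.166 / 916.2 = 1087 m/s

1087 m/s


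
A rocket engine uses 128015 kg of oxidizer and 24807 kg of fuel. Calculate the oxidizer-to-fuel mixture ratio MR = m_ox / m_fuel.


MR = 128015 / 24807 = 5.16

5.16


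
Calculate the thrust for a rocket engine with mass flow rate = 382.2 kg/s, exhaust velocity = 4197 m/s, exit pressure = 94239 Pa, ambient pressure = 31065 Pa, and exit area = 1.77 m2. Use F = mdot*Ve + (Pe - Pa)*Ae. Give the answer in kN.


F = 382.2 * 4197 + (94239 - 31065) * 1.77 = 1.7159e+06 N = 1715.9 kN

1715.9 kN


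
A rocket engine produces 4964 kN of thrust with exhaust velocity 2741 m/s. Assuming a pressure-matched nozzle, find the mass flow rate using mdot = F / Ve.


mdot = F / Ve = 4964000 / 2741 = 1811.0 kg/s

1811.0 kg/s


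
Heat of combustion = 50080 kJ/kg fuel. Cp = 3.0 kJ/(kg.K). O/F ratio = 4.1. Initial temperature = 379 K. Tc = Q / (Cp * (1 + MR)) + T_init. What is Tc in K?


Tc = 50080 / (3.0 * (1 + 4.1)) + 379 = 3652 K

3652 K


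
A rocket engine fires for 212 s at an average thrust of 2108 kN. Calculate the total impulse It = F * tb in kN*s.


It = 2108 * 212 = 446896 kN*s

446896 kN*s


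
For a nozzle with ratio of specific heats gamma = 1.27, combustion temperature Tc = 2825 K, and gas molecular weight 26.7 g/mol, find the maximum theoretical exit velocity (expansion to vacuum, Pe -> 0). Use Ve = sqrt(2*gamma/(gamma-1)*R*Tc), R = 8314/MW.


R = 8314 / 26.7 = 311.39 J/(kg.K)
Ve = sqrt(2 * 1.27 / (1.27 - 1) * 311.39 * 2825) = 2877 m/s

2877 m/s


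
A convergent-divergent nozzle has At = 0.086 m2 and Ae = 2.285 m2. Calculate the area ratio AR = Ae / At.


AR = 2.285 / 0.086 = 26.6

26.6


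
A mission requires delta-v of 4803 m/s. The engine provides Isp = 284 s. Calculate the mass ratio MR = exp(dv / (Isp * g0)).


Ve = 284 * 9.81 = 2786.04 m/s
MR = exp(4803 / 2786.04) = 5.607

5.607


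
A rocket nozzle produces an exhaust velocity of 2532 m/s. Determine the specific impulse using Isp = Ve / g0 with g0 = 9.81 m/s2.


Isp = Ve / g0 = 2532 / 9.81 = 258.1 s

258.1 s


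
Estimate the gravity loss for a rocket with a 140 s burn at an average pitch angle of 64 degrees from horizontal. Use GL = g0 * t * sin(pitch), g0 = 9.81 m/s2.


GL = 9.81 * 140 * sin(64 deg) = 1234 m/s

1234 m/s


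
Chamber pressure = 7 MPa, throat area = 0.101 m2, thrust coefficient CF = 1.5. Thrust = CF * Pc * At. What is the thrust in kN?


F = 1.5 * 7e6 * 0.101 = 1.0605e+06 N = 1060.5 kN

1060.5 kN


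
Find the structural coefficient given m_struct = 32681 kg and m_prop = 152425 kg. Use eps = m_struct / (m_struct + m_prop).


eps = 32681 / (32681 + 152425) = 0.1766

0.1766


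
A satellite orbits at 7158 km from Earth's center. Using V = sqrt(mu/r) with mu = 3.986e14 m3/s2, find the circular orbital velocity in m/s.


V = sqrt(3.986e14 / 7158000) = 7462 m/s

7462 m/s


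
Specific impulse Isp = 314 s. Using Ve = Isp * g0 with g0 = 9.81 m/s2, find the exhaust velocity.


Ve = Isp * g0 = 314 * 9.81 = 3080.3 m/s

3080.3 m/s


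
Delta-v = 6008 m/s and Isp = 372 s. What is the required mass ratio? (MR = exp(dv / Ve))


Ve = 372 * 9.81 = 3649.32 m/s
MR = exp(6008 / 3649.32) = 5.188

5.188


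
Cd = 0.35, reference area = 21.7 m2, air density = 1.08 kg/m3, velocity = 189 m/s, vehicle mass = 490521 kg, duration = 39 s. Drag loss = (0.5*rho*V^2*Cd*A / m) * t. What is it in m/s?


D = 0.5 * 1.08 * 189^2 * 0.35 * 21.7 = 146502.54 N
a = 146502.54 / 490521 = 0.2987 m/s2
dV = 0.2987 * 39 = 11.6 m/s

11.6 m/s


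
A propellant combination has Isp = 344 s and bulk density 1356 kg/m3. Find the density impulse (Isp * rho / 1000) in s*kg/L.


rho*Isp = 344 * 1356 / 1000 = 466 s*kg/L

466 s*kg/L


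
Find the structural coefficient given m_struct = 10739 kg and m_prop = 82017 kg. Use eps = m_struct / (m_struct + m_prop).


eps = 10739 / (10739 + 82017) = 0.1158

0.1158


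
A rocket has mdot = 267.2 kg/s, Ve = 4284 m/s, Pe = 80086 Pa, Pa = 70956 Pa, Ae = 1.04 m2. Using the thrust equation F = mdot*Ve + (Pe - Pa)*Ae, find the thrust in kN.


F = 267.2 * 4284 + (80086 - 70956) * 1.04 = 1.1542e+06 N = 1154.2 kN

1154.2 kN


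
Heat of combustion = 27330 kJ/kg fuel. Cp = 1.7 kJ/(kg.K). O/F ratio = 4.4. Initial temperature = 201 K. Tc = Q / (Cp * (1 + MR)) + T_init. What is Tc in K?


Tc = 27330 / (1.7 * (1 + 4.4)) + 201 = 3178 K

3178 K


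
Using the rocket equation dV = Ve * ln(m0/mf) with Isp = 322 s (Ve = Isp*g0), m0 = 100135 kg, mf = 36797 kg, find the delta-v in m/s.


Ve = 322 * 9.81 = 3158.82 m/s
dV = 3158.82 * ln(100135/36797) = 3162 m/s

3162 m/s


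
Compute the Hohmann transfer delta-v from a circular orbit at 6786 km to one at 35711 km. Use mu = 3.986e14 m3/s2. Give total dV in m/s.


V1 = sqrt(mu/r1) = 7664.11 m/s
dV1 = V1*(sqrt(2*r2/(r1+r2)) - 1) = 2271.59 m/s
V2 = sqrt(mu/r2) = 3340.93 m/s
dV2 = V2*(1 - sqrt(2*r1/(r1+r2))) = 1452.9 m/s
Total dV = 3724 m/s

3724 m/s


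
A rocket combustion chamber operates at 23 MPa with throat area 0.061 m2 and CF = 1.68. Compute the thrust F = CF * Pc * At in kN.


F = 1.68 * 23e6 * 0.061 = 2.3570e+06 N = 2357.0 kN

2357.0 kN


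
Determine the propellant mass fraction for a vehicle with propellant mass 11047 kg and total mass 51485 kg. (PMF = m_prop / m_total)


PMF = 11047 / 51485 = 0.215

0.215


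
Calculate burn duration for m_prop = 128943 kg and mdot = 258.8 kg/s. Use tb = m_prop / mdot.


tb = 128943 / 258.8 = 498.2 s

498.2 s


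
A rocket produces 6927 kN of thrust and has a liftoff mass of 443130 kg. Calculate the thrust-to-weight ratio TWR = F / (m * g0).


TWR = 6927000 / (443130 * 9.81) = 1.59

1.59


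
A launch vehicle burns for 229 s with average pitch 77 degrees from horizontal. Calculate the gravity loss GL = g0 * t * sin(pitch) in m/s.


GL = 9.81 * 229 * sin(77 deg) = 2189 m/s

2189 m/s


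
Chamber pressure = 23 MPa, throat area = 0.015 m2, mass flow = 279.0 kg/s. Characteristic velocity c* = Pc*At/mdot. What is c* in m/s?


c* = 23e6 * 0.015 / 279.0 = 1237 m/s

1237 m/s


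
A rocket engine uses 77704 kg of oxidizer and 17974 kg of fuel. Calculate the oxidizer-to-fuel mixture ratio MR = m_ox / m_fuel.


MR = 77704 / 17974 = 4.32

4.32


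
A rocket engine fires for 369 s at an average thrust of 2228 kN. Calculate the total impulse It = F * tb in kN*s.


It = 2228 * 369 = 822132 kN*s

822132 kN*s


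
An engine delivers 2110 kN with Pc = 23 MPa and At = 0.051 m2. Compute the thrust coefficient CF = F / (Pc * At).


CF = 2110000 / (23e6 * 0.051) = 1.8

1.8


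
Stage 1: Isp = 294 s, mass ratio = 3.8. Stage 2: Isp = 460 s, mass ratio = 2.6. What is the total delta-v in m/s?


dV1 = 294 * 9.81 * ln(3.8) = 3850.3 m/s
dV2 = 460 * 9.81 * ln(2.6) = 4311.8 m/s
Total dV = 3850.3 + 4311.8 = 8162.1 m/s ~ 8162 m/s

8162 m/s


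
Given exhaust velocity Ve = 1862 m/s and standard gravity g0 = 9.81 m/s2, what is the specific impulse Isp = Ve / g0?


Isp = Ve / g0 = 1862 / 9.81 = 189.8 s

189.8 s


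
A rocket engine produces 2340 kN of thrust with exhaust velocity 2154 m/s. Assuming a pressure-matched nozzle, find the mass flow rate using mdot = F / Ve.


mdot = F / Ve = 2340000 / 2154 = 1086.4 kg/s

1086.4 kg/s


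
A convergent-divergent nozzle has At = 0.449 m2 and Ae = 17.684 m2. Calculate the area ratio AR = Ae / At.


AR = 17.684 / 0.449 = 39.4

39.4


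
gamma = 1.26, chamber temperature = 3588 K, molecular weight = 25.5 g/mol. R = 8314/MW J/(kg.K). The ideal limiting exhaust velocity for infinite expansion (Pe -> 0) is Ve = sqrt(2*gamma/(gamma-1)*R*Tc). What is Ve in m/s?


R = 8314 / 25.5 = 326.04 J/(kg.K)
Ve = sqrt(2 * 1.26 / (1.26 - 1) * 326.04 * 3588) = 3367 m/s

3367 m/s


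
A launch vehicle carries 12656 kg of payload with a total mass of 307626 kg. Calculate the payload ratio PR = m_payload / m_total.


PR = 12656 / 307626 = 0.0411

0.0411


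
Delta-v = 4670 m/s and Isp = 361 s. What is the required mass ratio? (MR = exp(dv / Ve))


Ve = 361 * 9.81 = 3541.41 m/s
MR = exp(4670 / 3541.41) = 3.738

3.738


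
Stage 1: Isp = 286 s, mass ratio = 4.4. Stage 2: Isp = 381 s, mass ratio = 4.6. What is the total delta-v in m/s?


dV1 = 286 * 9.81 * ln(4.4) = 4156.9 m/s
dV2 = 381 * 9.81 * ln(4.6) = 5703.8 m/s
Total dV = 4156.9 + 5703.8 = 9860.7 m/s ~ 9861 m/s

9861 m/s


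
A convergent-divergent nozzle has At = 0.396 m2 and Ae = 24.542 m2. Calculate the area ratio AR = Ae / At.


AR = 24.542 / 0.396 = 62.0

62.0


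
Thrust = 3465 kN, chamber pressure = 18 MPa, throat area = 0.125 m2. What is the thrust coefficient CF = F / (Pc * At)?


CF = 3465000 / (18e6 * 0.125) = 1.54

1.54


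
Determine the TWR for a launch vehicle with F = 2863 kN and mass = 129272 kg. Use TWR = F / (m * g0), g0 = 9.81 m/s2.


TWR = 2863000 / (129272 * 9.81) = 2.26

2.26


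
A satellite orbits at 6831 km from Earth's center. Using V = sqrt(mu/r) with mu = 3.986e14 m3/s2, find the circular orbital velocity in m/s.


V = sqrt(3.986e14 / 6831000) = 7639 m/s

7639 m/s


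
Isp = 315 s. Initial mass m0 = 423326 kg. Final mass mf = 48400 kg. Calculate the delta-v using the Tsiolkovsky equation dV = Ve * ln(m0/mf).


Ve = 315 * 9.81 = 3090.15 m/s
dV = 3090.15 * ln(423326/48400) = 6701 m/s

6701 m/s


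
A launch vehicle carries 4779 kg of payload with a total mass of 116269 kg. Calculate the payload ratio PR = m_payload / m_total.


PR = 4779 / 116269 = 0.0411

0.0411


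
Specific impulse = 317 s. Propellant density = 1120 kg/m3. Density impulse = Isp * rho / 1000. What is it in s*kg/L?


rho*Isp = 317 * 1120 / 1000 = 355 s*kg/L

355 s*kg/L


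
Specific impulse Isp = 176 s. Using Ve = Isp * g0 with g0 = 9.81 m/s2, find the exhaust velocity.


Ve = Isp * g0 = 176 * 9.81 = 1726.6 m/s

1726.6 m/s


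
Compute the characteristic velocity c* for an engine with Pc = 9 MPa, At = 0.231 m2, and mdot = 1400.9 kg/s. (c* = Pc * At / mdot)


c* = 9e6 * 0.231 / 1400.9 = 1484 m/s

1484 m/s


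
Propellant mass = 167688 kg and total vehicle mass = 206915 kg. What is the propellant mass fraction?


PMF = 167688 / 206915 = 0.81

0.81


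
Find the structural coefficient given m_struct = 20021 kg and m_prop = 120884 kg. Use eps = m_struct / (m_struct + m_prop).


eps = 20021 / (20021 + 120884) = 0.1421

0.1421


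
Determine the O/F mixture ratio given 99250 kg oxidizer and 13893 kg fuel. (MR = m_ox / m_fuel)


MR = 99250 / 13893 = 7.14

7.14


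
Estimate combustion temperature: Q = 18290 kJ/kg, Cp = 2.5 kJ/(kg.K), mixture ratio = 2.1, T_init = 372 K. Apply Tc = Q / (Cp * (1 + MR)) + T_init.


Tc = 18290 / (2.5 * (1 + 2.1)) + 372 = 2732 K

2732 K


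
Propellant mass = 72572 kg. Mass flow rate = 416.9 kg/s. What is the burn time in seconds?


tb = 72572 / 416.9 = 174.1 s

174.1 s


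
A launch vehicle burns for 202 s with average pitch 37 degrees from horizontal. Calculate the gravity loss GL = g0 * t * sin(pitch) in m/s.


GL = 9.81 * 202 * sin(37 deg) = 1193 m/s

1193 m/s


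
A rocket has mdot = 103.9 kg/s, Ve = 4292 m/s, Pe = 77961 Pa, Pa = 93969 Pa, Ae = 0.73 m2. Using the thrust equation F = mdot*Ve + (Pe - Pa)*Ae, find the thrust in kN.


F = 103.9 * 4292 + (77961 - 93969) * 0.73 = 434253.0 N = 434.3 kN

434.3 kN


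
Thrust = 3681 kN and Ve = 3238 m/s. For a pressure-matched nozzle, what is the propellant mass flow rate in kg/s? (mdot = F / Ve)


mdot = F / Ve = 3681000 / 3238 = 1136.8 kg/s

1136.8 kg/s


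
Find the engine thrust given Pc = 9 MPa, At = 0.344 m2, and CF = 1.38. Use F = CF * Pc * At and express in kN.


F = 1.38 * 9e6 * 0.344 = 4.2725e+06 N = 4272.5 kN

4272.5 kN


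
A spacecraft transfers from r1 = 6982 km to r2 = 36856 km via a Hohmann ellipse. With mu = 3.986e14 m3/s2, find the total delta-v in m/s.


V1 = sqrt(mu/r1) = 7555.77 m/s
dV1 = V1*(sqrt(2*r2/(r1+r2)) - 1) = 2241.89 m/s
V2 = sqrt(mu/r2) = 3288.63 m/s
dV2 = V2*(1 - sqrt(2*r1/(r1+r2))) = 1432.56 m/s
Total dV = 3674 m/s

3674 m/s


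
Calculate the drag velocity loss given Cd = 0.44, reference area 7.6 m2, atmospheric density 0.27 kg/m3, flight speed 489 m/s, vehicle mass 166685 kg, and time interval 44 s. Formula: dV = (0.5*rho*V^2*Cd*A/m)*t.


D = 0.5 * 0.27 * 489^2 * 0.44 * 7.6 = 107948.78 N
a = 107948.78 / 166685 = 0.6476 m/s2
dV = 0.6476 * 44 = 28.5 m/s

28.5 m/s


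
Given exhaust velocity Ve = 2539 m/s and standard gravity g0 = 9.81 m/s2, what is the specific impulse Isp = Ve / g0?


Isp = Ve / g0 = 2539 / 9.81 = 258.8 s

258.8 s


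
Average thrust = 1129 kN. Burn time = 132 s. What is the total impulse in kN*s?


It = 1129 * 132 = 149028 kN*s

149028 kN*s


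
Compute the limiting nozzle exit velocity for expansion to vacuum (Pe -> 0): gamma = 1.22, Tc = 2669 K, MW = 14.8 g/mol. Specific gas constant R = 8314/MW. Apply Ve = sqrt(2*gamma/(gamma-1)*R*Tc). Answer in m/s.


R = 8314 / 14.8 = 561.76 J/(kg.K)
Ve = sqrt(2 * 1.22 / (1.22 - 1) * 561.76 * 2669) = 4078 m/s

4078 m/s


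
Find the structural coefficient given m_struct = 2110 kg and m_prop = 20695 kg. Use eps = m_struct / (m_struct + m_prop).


eps = 2110 / (2110 + 20695) = 0.0925

0.0925


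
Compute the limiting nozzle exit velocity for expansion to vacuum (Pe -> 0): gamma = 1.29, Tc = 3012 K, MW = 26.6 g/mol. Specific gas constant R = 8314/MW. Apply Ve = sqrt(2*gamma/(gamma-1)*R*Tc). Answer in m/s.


R = 8314 / 26.6 = 312.56 J/(kg.K)
Ve = sqrt(2 * 1.29 / (1.29 - 1) * 312.56 * 3012) = 2894 m/s

2894 m/s


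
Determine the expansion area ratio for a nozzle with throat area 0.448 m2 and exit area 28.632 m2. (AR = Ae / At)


AR = 28.632 / 0.448 = 63.9

63.9


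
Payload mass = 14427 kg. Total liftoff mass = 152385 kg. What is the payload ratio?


PR = 14427 / 152385 = 0.0947

0.0947


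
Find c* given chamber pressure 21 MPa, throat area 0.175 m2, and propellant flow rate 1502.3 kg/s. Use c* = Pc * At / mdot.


c* = 21e6 * 0.175 / 1502.3 = 2446 m/s

2446 m/s


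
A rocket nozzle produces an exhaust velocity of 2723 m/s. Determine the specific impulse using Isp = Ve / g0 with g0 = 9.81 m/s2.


Isp = Ve / g0 = 2723 / 9.81 = 277.6 s

277.6 s


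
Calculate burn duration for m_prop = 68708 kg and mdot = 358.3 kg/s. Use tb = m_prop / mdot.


tb = 68708 / 358.3 = 191.8 s

191.8 s


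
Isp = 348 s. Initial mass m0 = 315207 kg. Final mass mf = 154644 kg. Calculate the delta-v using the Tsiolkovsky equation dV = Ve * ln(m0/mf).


Ve = 348 * 9.81 = 3413.88 m/s
dV = 3413.88 * ln(315207/154644) = 2431 m/s

2431 m/s


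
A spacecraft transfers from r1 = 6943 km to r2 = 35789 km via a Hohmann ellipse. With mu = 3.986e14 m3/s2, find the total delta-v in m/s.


V1 = sqrt(mu/r1) = 7576.96 m/s
dV1 = V1*(sqrt(2*r2/(r1+r2)) - 1) = 2229.41 m/s
V2 = sqrt(mu/r2) = 3337.29 m/s
dV2 = V2*(1 - sqrt(2*r1/(r1+r2))) = 1434.87 m/s
Total dV = 3664 m/s

3664 m/s


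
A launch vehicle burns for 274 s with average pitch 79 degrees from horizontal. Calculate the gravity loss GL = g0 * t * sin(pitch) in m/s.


GL = 9.81 * 274 * sin(79 deg) = 2639 m/s

2639 m/s


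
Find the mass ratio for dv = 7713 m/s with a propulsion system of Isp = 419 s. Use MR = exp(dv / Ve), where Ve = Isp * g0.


Ve = 419 * 9.81 = 4110.39 m/s
MR = exp(7713 / 4110.39) = 6.53

6.53


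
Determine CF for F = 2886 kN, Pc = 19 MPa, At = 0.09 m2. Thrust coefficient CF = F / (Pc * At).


CF = 2886000 / (19e6 * 0.09) = 1.69

1.69


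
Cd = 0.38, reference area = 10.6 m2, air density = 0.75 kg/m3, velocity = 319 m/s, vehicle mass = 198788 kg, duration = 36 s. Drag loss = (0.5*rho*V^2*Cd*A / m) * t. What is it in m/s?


D = 0.5 * 0.75 * 319^2 * 0.38 * 10.6 = 153709.99 N
a = 153709.99 / 198788 = 0.7732 m/s2
dV = 0.7732 * 36 = 27.8 m/s

27.8 m/s


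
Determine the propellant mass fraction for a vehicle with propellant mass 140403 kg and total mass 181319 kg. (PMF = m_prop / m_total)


PMF = 140403 / 181319 = 0.774

0.774


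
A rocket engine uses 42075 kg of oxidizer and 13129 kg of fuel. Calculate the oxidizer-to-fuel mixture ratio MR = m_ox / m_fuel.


MR = 42075 / 13129 = 3.2

3.2
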